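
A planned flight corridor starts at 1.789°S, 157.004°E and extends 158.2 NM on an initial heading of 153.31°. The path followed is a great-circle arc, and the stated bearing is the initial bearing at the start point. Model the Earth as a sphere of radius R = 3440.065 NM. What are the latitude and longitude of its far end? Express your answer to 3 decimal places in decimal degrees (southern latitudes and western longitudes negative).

latitude -4.143°, longitude 158.190°

Angular distance δ = d/R = 158.2 / 3440.065 = 0.045988 rad.
Converting: φ₁ = -0.031224 rad, θ = 2.675764 rad.
Applying the spherical law of cosines for sides, sin φ₂ = sin φ₁ cos δ + cos φ₁ sin δ cos θ = -0.072239, so φ₂ = -4.143°.
For the longitude increment, Δλ = atan2( sin θ sin δ cos φ₁, cos δ − sin φ₁ sin φ₂ ) = atan2(0.020639, 0.996688) = 1.186°.
Hence λ₂ = 157.004° + 1.186° = 158.190°.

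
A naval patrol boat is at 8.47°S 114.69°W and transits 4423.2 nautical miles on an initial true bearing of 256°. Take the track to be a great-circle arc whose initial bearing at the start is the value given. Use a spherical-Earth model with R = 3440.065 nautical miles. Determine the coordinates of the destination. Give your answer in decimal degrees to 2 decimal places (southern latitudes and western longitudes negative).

latitude -15.73°, longitude 169.99°

Angular distance δ = d/R = 4423.2 / 3440.065 = 1.285790 rad.
Start latitude φ₁ = -0.147829 rad; initial bearing θ = 4.468043 rad.
sin φ₂ = sin φ₁ cos δ + cos φ₁ sin δ cos θ = (-0.147292)(0.281164) + (0.989093)(0.959660)(-0.241922) = -0.271044
φ₂ = asin(-0.271044) = -0.274477 rad = -15.73°.
Δλ = atan2( sin θ sin δ cos φ₁ , cos δ − sin φ₁ sin φ₂ ) = atan2(-0.920998, 0.241241) = -1.314617 rad = -75.32°.
λ₂ = -114.69° + -75.32° = -190.01°, normalized to (−180°, 180°] → 169.99°.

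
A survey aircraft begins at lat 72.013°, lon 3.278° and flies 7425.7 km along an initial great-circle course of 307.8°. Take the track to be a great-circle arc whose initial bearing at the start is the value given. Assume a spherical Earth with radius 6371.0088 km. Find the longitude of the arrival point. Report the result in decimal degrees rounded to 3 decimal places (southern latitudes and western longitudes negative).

longitude -116.410°

The arc subtends δ = 7425.7/6371.0088 = 1.165545 rad at the centre.
Start latitude φ₁ = 1.256864 rad; initial bearing θ = 5.372123 rad.
Applying the spherical law of cosines for sides, sin φ₂ = sin φ₁ cos δ + cos φ₁ sin δ cos θ = 0.548918, so φ₂ = 33.293°.
Then Δλ = atan2(-0.224238, -0.127841) = -2.088950 rad, from sin θ sin δ cos φ₁ over cos δ − sin φ₁ sin φ₂.
λ₂ = 3.278° + -119.688° = -116.410°.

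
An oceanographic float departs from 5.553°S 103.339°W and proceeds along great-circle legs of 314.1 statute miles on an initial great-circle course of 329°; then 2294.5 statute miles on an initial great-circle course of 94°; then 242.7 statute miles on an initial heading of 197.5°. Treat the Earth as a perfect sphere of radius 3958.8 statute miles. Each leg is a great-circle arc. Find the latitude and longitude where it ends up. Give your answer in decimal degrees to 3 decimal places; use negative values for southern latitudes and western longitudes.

latitude -6.922°, longitude -73.553°

Apply the spherical direct solution leg by leg, carrying full precision between legs.
Leg 1: from (-5.553°, -103.339°), δ = 314.1/3958.8 = 0.079342 rad, θ = 329° → φ = -1.653°, λ = -105.680°.
Leg 2: from (-1.653°, -105.680°), δ = 2294.5/3958.8 = 0.579595 rad, θ = 94° → φ = -3.573°, λ = -72.490°.
Leg 3: from (-3.573°, -72.490°), δ = 242.7/3958.8 = 0.061306 rad, θ = 197.5° → φ = -6.922°, λ = -73.553°.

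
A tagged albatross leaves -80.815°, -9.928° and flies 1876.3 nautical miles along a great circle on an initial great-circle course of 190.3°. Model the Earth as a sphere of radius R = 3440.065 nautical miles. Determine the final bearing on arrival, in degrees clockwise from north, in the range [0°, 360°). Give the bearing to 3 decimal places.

δ = 1876.3/3440.065 = 0.545426 rad (31.2506°).
With φ₁ = -80.815° = -1.410488 rad and θ = 190.3° = 3.321362 rad:
Destination latitude: φ₂ = arcsin( sin φ₁ cos δ + cos φ₁ sin δ cos θ ) = arcsin(-0.925420) = -67.732°.
Δλ = atan2( sin θ sin δ cos φ₁ , cos δ − sin φ₁ sin φ₂ ) = atan2(-0.014807, -0.058648) = -2.894295 rad = -165.831°.
Hence λ₂ = -9.928° + -165.831° = -175.759°.
The forward bearing on arrival equals the back-azimuth from the destination plus 180°.
Back-azimuth from P₂ (-67.732°, -175.759°) to P₁ (-80.815°, -9.928°), with Δλ' = λ₁ − λ₂ = 165.831°: atan2( sin Δλ' cos φ₁ , cos φ₂ sin φ₁ − sin φ₂ cos φ₁ cos Δλ' ) = 175.681°.
Final bearing = (175.681° + 180°) mod 360° = 355.681°.

final bearing 355.681°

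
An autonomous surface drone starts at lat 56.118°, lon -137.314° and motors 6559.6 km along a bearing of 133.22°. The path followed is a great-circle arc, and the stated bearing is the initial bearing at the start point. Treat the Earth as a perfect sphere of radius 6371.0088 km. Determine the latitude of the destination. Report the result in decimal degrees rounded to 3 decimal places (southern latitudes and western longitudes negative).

Angular distance δ = d/R = 6559.6 / 6371.0088 = 1.029601 rad.
Converting: φ₁ = 0.979444 rad, θ = 2.325128 rad.
Destination latitude: φ₂ = arcsin( sin φ₁ cos δ + cos φ₁ sin δ cos θ ) = arcsin(0.100470) = 5.766°.
Then Δλ = atan2(0.348199, 0.431751) = 0.678680 rad, from sin θ sin δ cos φ₁ over cos δ − sin φ₁ sin φ₂.
λ₂ = -137.314° + 38.885° = -98.429°.

latitude 5.766°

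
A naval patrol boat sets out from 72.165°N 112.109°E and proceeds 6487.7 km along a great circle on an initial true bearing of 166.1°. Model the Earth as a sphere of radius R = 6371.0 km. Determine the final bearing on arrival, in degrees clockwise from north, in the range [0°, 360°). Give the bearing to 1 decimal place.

δ = 6487.7/6371 = 1.018317 rad (58.3453°).
Start latitude φ₁ = 1.259517 rad; initial bearing θ = 2.898992 rad.
Destination latitude: φ₂ = arcsin( sin φ₁ cos δ + cos φ₁ sin δ cos θ ) = arcsin(0.246502) = 14.271°.
For the longitude increment, Δλ = atan2( sin θ sin δ cos φ₁, cos δ − sin φ₁ sin φ₂ ) = atan2(0.062630, 0.290143) = 12.181°.
λ₂ = λ₁ + Δλ = 124.290°.
The forward bearing on arrival equals the back-azimuth from the destination plus 180°.
Back-azimuth from P₂ (14.3°, 124.3°) to P₁ (72.2°, 112.1°), with Δλ' = λ₁ − λ₂ = -12.2°: atan2( sin Δλ' cos φ₁ , cos φ₂ sin φ₁ − sin φ₂ cos φ₁ cos Δλ' ) = 355.6°.
Final bearing = (355.6° + 180°) mod 360° = 175.6°.

final bearing 175.6°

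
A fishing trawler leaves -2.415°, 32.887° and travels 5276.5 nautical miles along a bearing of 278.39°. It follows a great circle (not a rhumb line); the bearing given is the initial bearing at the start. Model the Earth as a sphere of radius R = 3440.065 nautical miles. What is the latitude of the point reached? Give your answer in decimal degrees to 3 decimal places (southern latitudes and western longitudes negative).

The arc subtends δ = 5276.5/3440.065 = 1.533837 rad at the centre.
With φ₁ = -2.415° = -0.042150 rad and θ = 278.39° = 4.858822 rad:
sin φ₂ = sin φ₁ cos δ + cos φ₁ sin δ cos θ = (-0.042137)(0.036951) + (0.999112)(0.999317)(0.145910) = 0.144124
φ₂ = asin(0.144124) = 0.144628 rad = 8.287°.
Δλ = atan2( sin θ sin δ cos φ₁ , cos δ − sin φ₁ sin φ₂ ) = atan2(-0.987744, 0.043024) = -1.527266 rad = -87.506°.
Hence λ₂ = 32.887° + -87.506° = -54.619°.

latitude 8.287°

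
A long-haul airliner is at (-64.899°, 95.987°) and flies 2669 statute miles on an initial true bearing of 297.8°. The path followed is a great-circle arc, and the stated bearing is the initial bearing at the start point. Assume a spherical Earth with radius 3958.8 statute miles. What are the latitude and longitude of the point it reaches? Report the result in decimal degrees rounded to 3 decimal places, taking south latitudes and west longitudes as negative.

latitude -35.727°, longitude 53.125°

Angular distance δ = d/R = 2669 / 3958.8 = 0.674194 rad.
Converting: φ₁ = -1.132701 rad, θ = 5.197591 rad.
Destination latitude: φ₂ = arcsin( sin φ₁ cos δ + cos φ₁ sin δ cos θ ) = arcsin(-0.583923) = -35.727°.
Then Δλ = atan2(-0.234258, 0.252432) = -0.748075 rad, from sin θ sin δ cos φ₁ over cos δ − sin φ₁ sin φ₂.
Hence λ₂ = 95.987° + -42.862° = 53.125°.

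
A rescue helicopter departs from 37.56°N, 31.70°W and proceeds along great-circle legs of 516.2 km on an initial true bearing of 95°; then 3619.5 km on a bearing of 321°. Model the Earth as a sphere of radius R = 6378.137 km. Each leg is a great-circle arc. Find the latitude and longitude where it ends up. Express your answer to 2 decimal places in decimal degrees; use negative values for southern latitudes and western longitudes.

Apply the spherical direct solution leg by leg, carrying full precision between legs.
Leg 1: from (37.56°, -31.70°), δ = 516.2/6378.137 = 0.080933 rad, θ = 95° → φ = 37.01°, λ = -25.91°.
Leg 2: from (37.01°, -25.91°), δ = 3619.5/6378.137 = 0.567485 rad, θ = 321° → φ = 57.27°, λ = -64.64°.

latitude 57.27°, longitude -64.64°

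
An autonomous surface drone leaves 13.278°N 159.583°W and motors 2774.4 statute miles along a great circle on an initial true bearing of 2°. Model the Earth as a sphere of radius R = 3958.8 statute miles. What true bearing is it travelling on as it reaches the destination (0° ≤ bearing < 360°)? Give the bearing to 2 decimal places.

final bearing 3.27°

Angular distance δ = d/R = 2774.4 / 3958.8 = 0.700818 rad.
With φ₁ = 13.278° = 0.231745 rad and θ = 2° = 0.034907 rad:
Destination latitude: φ₂ = arcsin( sin φ₁ cos δ + cos φ₁ sin δ cos θ ) = arcsin(0.802767) = 53.395°.
For the longitude increment, Δλ = atan2( sin θ sin δ cos φ₁, cos δ − sin φ₁ sin φ₂ ) = atan2(0.021903, 0.579938) = 2.163°.
λ₂ = -159.583° + 2.163° = -157.420°.
The forward bearing on arrival equals the back-azimuth from the destination plus 180°.
Back-azimuth from P₂ (53.40°, -157.42°) to P₁ (13.28°, -159.58°), with Δλ' = λ₁ − λ₂ = -2.16°: atan2( sin Δλ' cos φ₁ , cos φ₂ sin φ₁ − sin φ₂ cos φ₁ cos Δλ' ) = 183.27°.
Final bearing = (183.27° + 180°) mod 360° = 3.27°.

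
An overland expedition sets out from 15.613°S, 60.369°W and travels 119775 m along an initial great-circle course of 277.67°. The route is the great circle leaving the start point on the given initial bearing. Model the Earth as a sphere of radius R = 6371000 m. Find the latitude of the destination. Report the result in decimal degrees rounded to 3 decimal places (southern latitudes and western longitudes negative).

latitude -15.466°

The arc subtends δ = 119775/6371000 = 0.018800 rad at the centre.
Start latitude φ₁ = -0.272498 rad; initial bearing θ = 4.846256 rad.
Destination latitude: φ₂ = arcsin( sin φ₁ cos δ + cos φ₁ sin δ cos θ ) = arcsin(-0.266674) = -15.466°.
Then Δλ = atan2(-0.017943, 0.928051) = -0.019332 rad, from sin θ sin δ cos φ₁ over cos δ − sin φ₁ sin φ₂.
Hence λ₂ = -60.369° + -1.108° = -61.477°.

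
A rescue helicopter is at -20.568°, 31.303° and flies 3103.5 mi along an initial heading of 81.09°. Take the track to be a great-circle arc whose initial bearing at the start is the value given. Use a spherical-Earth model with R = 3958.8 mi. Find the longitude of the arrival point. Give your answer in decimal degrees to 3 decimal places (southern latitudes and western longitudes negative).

δ = 3103.5/3958.8 = 0.783950 rad (44.9170°).
Converting: φ₁ = -0.358979 rad, θ = 1.415287 rad.
Applying the spherical law of cosines for sides, sin φ₂ = sin φ₁ cos δ + cos φ₁ sin δ cos θ = -0.146391, so φ₂ = -8.418°.
Then Δλ = atan2(0.653096, 0.656701) = 0.782646 rad, from sin θ sin δ cos φ₁ over cos δ − sin φ₁ sin φ₂.
λ₂ = λ₁ + Δλ = 76.145°.

longitude 76.145°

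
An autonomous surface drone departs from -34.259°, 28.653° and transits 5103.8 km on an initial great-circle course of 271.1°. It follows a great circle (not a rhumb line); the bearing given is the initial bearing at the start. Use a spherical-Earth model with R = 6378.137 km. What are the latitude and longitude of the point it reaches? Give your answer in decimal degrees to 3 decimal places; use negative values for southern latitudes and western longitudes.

Central angle δ = d/R = 0.800202 rad.
With φ₁ = -34.259° = -0.597932 rad and θ = 271.1° = 4.731588 rad:
Destination latitude: φ₂ = arcsin( sin φ₁ cos δ + cos φ₁ sin δ cos θ ) = arcsin(-0.380734) = -22.379°.
Δλ = atan2( sin θ sin δ cos φ₁ , cos δ − sin φ₁ sin φ₂ ) = atan2(-0.592903, 0.482233) = -0.887973 rad = -50.877°.
λ₂ = 28.653° + -50.877° = -22.224°.

latitude -22.379°, longitude -22.224°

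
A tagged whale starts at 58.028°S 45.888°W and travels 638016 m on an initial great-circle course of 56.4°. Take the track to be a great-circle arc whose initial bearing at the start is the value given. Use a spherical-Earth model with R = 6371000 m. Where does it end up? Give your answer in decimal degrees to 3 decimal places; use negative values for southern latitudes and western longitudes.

latitude -54.564°, longitude -37.630°

δ = 638016/6371000 = 0.100144 rad (5.7378°).
With φ₁ = -58.028° = -1.012780 rad and θ = 56.4° = 0.984366 rad:
Destination latitude: φ₂ = arcsin( sin φ₁ cos δ + cos φ₁ sin δ cos θ ) = arcsin(-0.814761) = -54.564°.
Then Δλ = atan2(0.044093, 0.303822) = 0.144122 rad, from sin θ sin δ cos φ₁ over cos δ − sin φ₁ sin φ₂.
λ₂ = λ₁ + Δλ = -37.630°.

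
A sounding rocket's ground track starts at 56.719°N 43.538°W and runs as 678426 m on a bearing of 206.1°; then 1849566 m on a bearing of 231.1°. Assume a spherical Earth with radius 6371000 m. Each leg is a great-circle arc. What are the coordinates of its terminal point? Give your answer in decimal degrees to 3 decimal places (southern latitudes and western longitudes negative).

latitude 39.312°, longitude -64.548°

Apply the spherical direct solution leg by leg, carrying full precision between legs.
Leg 1: from (56.719°, -43.538°), δ = 678426/6371000 = 0.106487 rad, θ = 206.1° → φ = 51.158°, λ = -47.814°.
Leg 2: from (51.158°, -47.814°), δ = 1849566/6371000 = 0.290310 rad, θ = 231.1° → φ = 39.312°, λ = -64.548°.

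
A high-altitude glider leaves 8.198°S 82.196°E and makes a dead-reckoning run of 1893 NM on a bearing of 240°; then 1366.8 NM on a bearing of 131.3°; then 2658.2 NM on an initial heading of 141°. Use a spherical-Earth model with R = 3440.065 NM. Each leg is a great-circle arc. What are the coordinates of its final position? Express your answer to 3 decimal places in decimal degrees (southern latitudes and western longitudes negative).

latitude -59.258°, longitude 133.172°

Apply the spherical direct solution leg by leg, carrying full precision between legs.
Leg 1: from (-8.198°, 82.196°), δ = 1893/3440.065 = 0.550280 rad, θ = 240° → φ = -22.354°, λ = 52.877°.
Leg 2: from (-22.354°, 52.877°), δ = 1366.8/3440.065 = 0.397318 rad, θ = 131.3° → φ = -35.937°, λ = 73.919°.
Leg 3: from (-35.937°, 73.919°), δ = 2658.2/3440.065 = 0.772718 rad, θ = 141° → φ = -59.258°, λ = 133.172°.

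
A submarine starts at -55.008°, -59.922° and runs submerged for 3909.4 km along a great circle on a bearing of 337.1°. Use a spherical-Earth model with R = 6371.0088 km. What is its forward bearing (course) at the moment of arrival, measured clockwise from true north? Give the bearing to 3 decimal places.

Angular distance δ = d/R = 3909.4 / 6371.0088 = 0.613623 rad.
Start latitude φ₁ = -0.960071 rad; initial bearing θ = 5.883505 rad.
sin φ₂ = sin φ₁ cos δ + cos φ₁ sin δ cos θ = (-0.819232)(0.817567) + (0.573462)(0.575834)(0.921185) = -0.365584
φ₂ = asin(-0.365584) = -0.374261 rad = -21.444°.
Δλ = atan2( sin θ sin δ cos φ₁ , cos δ − sin φ₁ sin φ₂ ) = atan2(-0.128496, 0.518068) = -0.243123 rad = -13.930°.
λ₂ = λ₁ + Δλ = -73.852°.
The forward bearing on arrival equals the back-azimuth from the destination plus 180°.
Back-azimuth from P₂ (-21.444°, -73.852°) to P₁ (-55.008°, -59.922°), with Δλ' = λ₁ − λ₂ = 13.930°: atan2( sin Δλ' cos φ₁ , cos φ₂ sin φ₁ − sin φ₂ cos φ₁ cos Δλ' ) = 166.129°.
Final bearing = (166.129° + 180°) mod 360° = 346.129°.

final bearing 346.129°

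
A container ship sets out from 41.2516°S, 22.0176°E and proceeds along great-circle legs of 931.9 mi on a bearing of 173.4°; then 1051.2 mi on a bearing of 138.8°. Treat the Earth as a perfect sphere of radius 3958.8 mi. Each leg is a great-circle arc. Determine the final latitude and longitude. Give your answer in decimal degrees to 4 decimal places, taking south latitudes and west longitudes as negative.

Apply the spherical direct solution leg by leg, carrying full precision between legs.
Leg 1: from (-41.2516°, 22.0176°), δ = 931.9/3958.8 = 0.235400 rad, θ = 173.4° → φ = -54.6238°, λ = 24.6715°.
Leg 2: from (-54.6238°, 24.6715°), δ = 1051.2/3958.8 = 0.265535 rad, θ = 138.8° → φ = -64.3038°, λ = 48.1657°.

latitude -64.3038°, longitude 48.1657°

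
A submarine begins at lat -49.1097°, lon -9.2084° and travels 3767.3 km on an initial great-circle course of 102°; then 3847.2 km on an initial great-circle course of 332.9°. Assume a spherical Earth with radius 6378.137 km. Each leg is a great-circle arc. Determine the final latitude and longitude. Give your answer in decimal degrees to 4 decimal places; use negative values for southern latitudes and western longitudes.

latitude -12.7502°, longitude 25.4843°

Apply the spherical direct solution leg by leg, carrying full precision between legs.
Leg 1: from (-49.1097°, -9.2084°), δ = 3767.3/6378.137 = 0.590658 rad, θ = 102° → φ = -44.7230°, λ = 40.8482°.
Leg 2: from (-44.7230°, 40.8482°), δ = 3847.2/6378.137 = 0.603186 rad, θ = 332.9° → φ = -12.7502°, λ = 25.4843°.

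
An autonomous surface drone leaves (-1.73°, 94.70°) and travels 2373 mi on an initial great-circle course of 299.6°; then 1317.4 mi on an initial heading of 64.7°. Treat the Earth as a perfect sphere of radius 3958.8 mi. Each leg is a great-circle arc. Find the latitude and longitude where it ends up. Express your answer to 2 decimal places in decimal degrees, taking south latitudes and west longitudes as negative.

latitude 22.01°, longitude 82.80°

Apply the spherical direct solution leg by leg, carrying full precision between legs.
Leg 1: from (-1.73°, 94.70°), δ = 2373/3958.8 = 0.599424 rad, θ = 299.6° → φ = 14.69°, λ = 64.23°.
Leg 2: from (14.69°, 64.23°), δ = 1317.4/3958.8 = 0.332778 rad, θ = 64.7° → φ = 22.01°, λ = 82.80°.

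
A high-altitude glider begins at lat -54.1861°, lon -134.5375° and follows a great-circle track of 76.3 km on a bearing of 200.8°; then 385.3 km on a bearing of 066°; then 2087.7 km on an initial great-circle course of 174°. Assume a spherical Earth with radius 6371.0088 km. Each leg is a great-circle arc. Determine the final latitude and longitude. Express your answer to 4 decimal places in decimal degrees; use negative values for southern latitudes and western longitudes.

latitude -71.8784°, longitude -123.4500°

Apply the spherical direct solution leg by leg, carrying full precision between legs.
Leg 1: from (-54.1861°, -134.5375°), δ = 76.3/6371.0088 = 0.011976 rad, θ = 200.8° → φ = -54.8268°, λ = -134.9605°.
Leg 2: from (-54.8268°, -134.9605°), δ = 385.3/6371.0088 = 0.060477 rad, θ = 66° → φ = -53.2984°, λ = -129.6595°.
Leg 3: from (-53.2984°, -129.6595°), δ = 2087.7/6371.0088 = 0.327688 rad, θ = 174° → φ = -71.8784°, λ = -123.4500°.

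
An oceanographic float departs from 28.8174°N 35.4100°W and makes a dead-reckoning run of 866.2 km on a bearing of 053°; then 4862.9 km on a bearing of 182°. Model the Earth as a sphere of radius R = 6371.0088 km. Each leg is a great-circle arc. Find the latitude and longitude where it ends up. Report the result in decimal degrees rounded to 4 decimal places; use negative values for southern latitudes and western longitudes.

Apply the spherical direct solution leg by leg, carrying full precision between legs.
Leg 1: from (28.8174°, -35.4100°), δ = 866.2/6371.0088 = 0.135960 rad, θ = 53° → φ = 33.3012°, λ = -27.9684°.
Leg 2: from (33.3012°, -27.9684°), δ = 4862.9/6371.0088 = 0.763286 rad, θ = 182° → φ = -10.4113°, λ = -29.3740°.

latitude -10.4113°, longitude -29.3740°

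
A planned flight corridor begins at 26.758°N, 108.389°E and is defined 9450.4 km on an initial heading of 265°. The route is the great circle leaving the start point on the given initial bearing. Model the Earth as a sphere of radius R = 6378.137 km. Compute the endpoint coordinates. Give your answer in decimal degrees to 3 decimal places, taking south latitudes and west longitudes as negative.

Angular distance δ = d/R = 9450.4 / 6378.137 = 1.481687 rad.
Start latitude φ₁ = 0.467015 rad; initial bearing θ = 4.625123 rad.
Applying the spherical law of cosines for sides, sin φ₂ = sin φ₁ cos δ + cos φ₁ sin δ cos θ = -0.037448, so φ₂ = -2.146°.
Then Δλ = atan2(-0.885989, 0.105852) = -1.451887 rad, from sin θ sin δ cos φ₁ over cos δ − sin φ₁ sin φ₂.
Hence λ₂ = 108.389° + -83.187° = 25.202°.

latitude -2.146°, longitude 25.202°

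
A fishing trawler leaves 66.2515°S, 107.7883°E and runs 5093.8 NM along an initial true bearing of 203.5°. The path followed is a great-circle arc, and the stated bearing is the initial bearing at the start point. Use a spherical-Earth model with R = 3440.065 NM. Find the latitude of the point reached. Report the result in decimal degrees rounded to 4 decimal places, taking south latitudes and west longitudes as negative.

latitude -26.7536°

Angular distance δ = d/R = 5093.8 / 3440.065 = 1.480728 rad.
With φ₁ = -66.2515° = -1.156307 rad and θ = 203.5° = 3.551745 rad:
Destination latitude: φ₂ = arcsin( sin φ₁ cos δ + cos φ₁ sin δ cos θ ) = arcsin(-0.450154) = -26.7536°.
Δλ = atan2( sin θ sin δ cos φ₁ , cos δ − sin φ₁ sin φ₂ ) = atan2(-0.159934, -0.322089) = -2.680706 rad = -153.5932°.
Hence λ₂ = 107.7883° + -153.5932° = -45.8049°.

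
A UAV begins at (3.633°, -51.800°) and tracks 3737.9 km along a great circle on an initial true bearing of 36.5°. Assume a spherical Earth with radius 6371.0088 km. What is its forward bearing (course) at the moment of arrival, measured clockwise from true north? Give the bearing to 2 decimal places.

The arc subtends δ = 3737.9/6371.0088 = 0.586705 rad at the centre.
Start latitude φ₁ = 0.063408 rad; initial bearing θ = 0.637045 rad.
Applying the spherical law of cosines for sides, sin φ₂ = sin φ₁ cos δ + cos φ₁ sin δ cos θ = 0.496905, so φ₂ = 29.795°.
Then Δλ = atan2(0.328644, 0.801283) = 0.389223 rad, from sin θ sin δ cos φ₁ over cos δ − sin φ₁ sin φ₂.
λ₂ = -51.800° + 22.301° = -29.499°.
The forward bearing on arrival equals the back-azimuth from the destination plus 180°.
Back-azimuth from P₂ (29.80°, -29.50°) to P₁ (3.63°, -51.80°), with Δλ' = λ₁ − λ₂ = -22.30°: atan2( sin Δλ' cos φ₁ , cos φ₂ sin φ₁ − sin φ₂ cos φ₁ cos Δλ' ) = 223.16°.
Final bearing = (223.16° + 180°) mod 360° = 43.16°.

final bearing 43.16°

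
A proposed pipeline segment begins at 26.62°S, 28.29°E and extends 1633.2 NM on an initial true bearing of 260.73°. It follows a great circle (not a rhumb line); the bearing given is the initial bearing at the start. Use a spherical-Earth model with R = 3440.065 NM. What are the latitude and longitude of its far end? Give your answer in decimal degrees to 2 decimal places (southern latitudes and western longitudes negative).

Angular distance δ = d/R = 1633.2 / 3440.065 = 0.474758 rad.
Converting: φ₁ = -0.464607 rad, θ = 4.550597 rad.
sin φ₂ = sin φ₁ cos δ + cos φ₁ sin δ cos θ = (-0.448071)(0.889403) + (0.893998)(0.457124)(-0.161087) = -0.464347
φ₂ = asin(-0.464347) = -0.482897 rad = -27.67°.
Δλ = atan2( sin θ sin δ cos φ₁ , cos δ − sin φ₁ sin φ₂ ) = atan2(-0.403330, 0.681343) = -0.534490 rad = -30.62°.
λ₂ = 28.29° + -30.62° = -2.33°.

latitude -27.67°, longitude -2.33°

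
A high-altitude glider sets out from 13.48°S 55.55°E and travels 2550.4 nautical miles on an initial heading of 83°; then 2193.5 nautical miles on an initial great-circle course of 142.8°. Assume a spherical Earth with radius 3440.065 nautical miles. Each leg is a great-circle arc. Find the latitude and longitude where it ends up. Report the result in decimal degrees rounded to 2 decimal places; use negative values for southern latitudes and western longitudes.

latitude -33.09°, longitude 123.30°

Apply the spherical direct solution leg by leg, carrying full precision between legs.
Leg 1: from (-13.48°, 55.55°), δ = 2550.4/3440.065 = 0.741381 rad, θ = 83° → φ = -5.27°, λ = 97.86°.
Leg 2: from (-5.27°, 97.86°), δ = 2193.5/3440.065 = 0.637633 rad, θ = 142.8° → φ = -33.09°, λ = 123.30°.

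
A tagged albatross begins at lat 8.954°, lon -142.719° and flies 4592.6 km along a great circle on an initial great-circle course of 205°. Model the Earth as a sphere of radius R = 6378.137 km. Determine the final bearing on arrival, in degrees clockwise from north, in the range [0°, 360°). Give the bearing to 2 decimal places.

The arc subtends δ = 4592.6/6378.137 = 0.720054 rad at the centre.
Start latitude φ₁ = 0.156277 rad; initial bearing θ = 3.577925 rad.
Destination latitude: φ₂ = arcsin( sin φ₁ cos δ + cos φ₁ sin δ cos θ ) = arcsin(-0.473352) = -28.252°.
Then Δλ = atan2(-0.275289, 0.825444) = -0.321904 rad, from sin θ sin δ cos φ₁ over cos δ − sin φ₁ sin φ₂.
λ₂ = λ₁ + Δλ = -161.163°.
The forward bearing on arrival equals the back-azimuth from the destination plus 180°.
Back-azimuth from P₂ (-28.25°, -161.16°) to P₁ (8.95°, -142.72°), with Δλ' = λ₁ − λ₂ = 18.44°: atan2( sin Δλ' cos φ₁ , cos φ₂ sin φ₁ − sin φ₂ cos φ₁ cos Δλ' ) = 28.29°.
Final bearing = (28.29° + 180°) mod 360° = 208.29°.

final bearing 208.29°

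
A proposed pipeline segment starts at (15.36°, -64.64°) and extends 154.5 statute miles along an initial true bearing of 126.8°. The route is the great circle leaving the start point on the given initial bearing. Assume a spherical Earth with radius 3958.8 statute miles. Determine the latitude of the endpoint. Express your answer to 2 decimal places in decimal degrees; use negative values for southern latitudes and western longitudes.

latitude 14.01°

Angular distance δ = d/R = 154.5 / 3958.8 = 0.039027 rad.
With φ₁ = 15.36° = 0.268083 rad and θ = 126.8° = 2.213077 rad:
Applying the spherical law of cosines for sides, sin φ₂ = sin φ₁ cos δ + cos φ₁ sin δ cos θ = 0.242144, so φ₂ = 14.01°.
Then Δλ = atan2(0.030126, 0.935099) = 0.032206 rad, from sin θ sin δ cos φ₁ over cos δ − sin φ₁ sin φ₂.
Hence λ₂ = -64.64° + 1.85° = -62.79°.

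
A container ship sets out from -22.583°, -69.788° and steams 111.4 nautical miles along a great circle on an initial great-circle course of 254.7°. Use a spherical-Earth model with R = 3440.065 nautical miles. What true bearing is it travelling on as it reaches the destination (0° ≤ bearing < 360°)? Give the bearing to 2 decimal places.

Central angle δ = d/R = 0.032383 rad.
Converting: φ₁ = -0.394148 rad, θ = 4.445354 rad.
Applying the spherical law of cosines for sides, sin φ₂ = sin φ₁ cos δ + cos φ₁ sin δ cos θ = -0.391709, so φ₂ = -23.061°.
Then Δλ = atan2(-0.028835, 0.849051) = -0.033949 rad, from sin θ sin δ cos φ₁ over cos δ − sin φ₁ sin φ₂.
λ₂ = -69.788° + -1.945° = -71.733°.
The forward bearing on arrival equals the back-azimuth from the destination plus 180°.
Back-azimuth from P₂ (-23.06°, -71.73°) to P₁ (-22.58°, -69.79°), with Δλ' = λ₁ − λ₂ = 1.95°: atan2( sin Δλ' cos φ₁ , cos φ₂ sin φ₁ − sin φ₂ cos φ₁ cos Δλ' ) = 75.45°.
Final bearing = (75.45° + 180°) mod 360° = 255.45°.

final bearing 255.45°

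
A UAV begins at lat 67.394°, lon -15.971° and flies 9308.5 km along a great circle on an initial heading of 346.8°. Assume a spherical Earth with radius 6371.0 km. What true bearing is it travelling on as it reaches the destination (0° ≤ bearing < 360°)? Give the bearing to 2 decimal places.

Central angle δ = d/R = 1.461074 rad.
Start latitude φ₁ = 1.176247 rad; initial bearing θ = 6.052802 rad.
Destination latitude: φ₂ = arcsin( sin φ₁ cos δ + cos φ₁ sin δ cos θ ) = arcsin(0.473075) = 28.234°.
For the longitude increment, Δλ = atan2( sin θ sin δ cos φ₁, cos δ − sin φ₁ sin φ₂ ) = atan2(-0.087248, -0.327226) = -165.071°.
λ₂ = -15.971° + -165.071° = -181.042°, normalized to (−180°, 180°] → 178.958°.
The forward bearing on arrival equals the back-azimuth from the destination plus 180°.
Back-azimuth from P₂ (28.23°, 178.96°) to P₁ (67.39°, -15.97°), with Δλ' = λ₁ − λ₂ = -194.93°: atan2( sin Δλ' cos φ₁ , cos φ₂ sin φ₁ − sin φ₂ cos φ₁ cos Δλ' ) = 5.72°.
Final bearing = (5.72° + 180°) mod 360° = 185.72°.

final bearing 185.72°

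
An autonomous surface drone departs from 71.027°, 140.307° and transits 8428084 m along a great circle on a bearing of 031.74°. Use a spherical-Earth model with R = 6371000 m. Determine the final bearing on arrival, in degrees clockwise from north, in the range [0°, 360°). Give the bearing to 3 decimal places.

The arc subtends δ = 8428084/6371000 = 1.322882 rad at the centre.
Converting: φ₁ = 1.239655 rad, θ = 0.553968 rad.
Applying the spherical law of cosines for sides, sin φ₂ = sin φ₁ cos δ + cos φ₁ sin δ cos θ = 0.500096, so φ₂ = 30.006°.
Then Δλ = atan2(0.165807, -0.227545) = 2.511878 rad, from sin θ sin δ cos φ₁ over cos δ − sin φ₁ sin φ₂.
λ₂ = 140.307° + 143.920° = 284.227°, normalized to (−180°, 180°] → -75.773°.
The forward bearing on arrival equals the back-azimuth from the destination plus 180°.
Back-azimuth from P₂ (30.006°, -75.773°) to P₁ (71.027°, 140.307°), with Δλ' = λ₁ − λ₂ = 216.080°: atan2( sin Δλ' cos φ₁ , cos φ₂ sin φ₁ − sin φ₂ cos φ₁ cos Δλ' ) = 348.609°.
Final bearing = (348.609° + 180°) mod 360° = 168.609°.

final bearing 168.609°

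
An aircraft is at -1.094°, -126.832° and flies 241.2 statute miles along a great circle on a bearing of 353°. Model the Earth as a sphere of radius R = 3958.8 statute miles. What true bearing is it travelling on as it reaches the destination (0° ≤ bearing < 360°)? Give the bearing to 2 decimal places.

final bearing 353.00°

Central angle δ = d/R = 0.060928 rad.
With φ₁ = -1.094° = -0.019094 rad and θ = 353° = 6.161012 rad:
Destination latitude: φ₂ = arcsin( sin φ₁ cos δ + cos φ₁ sin δ cos θ ) = arcsin(0.041368) = 2.371°.
Δλ = atan2( sin θ sin δ cos φ₁ , cos δ − sin φ₁ sin φ₂ ) = atan2(-0.007419, 0.998934) = -0.007427 rad = -0.426°.
λ₂ = -126.832° + -0.426° = -127.258°.
The forward bearing on arrival equals the back-azimuth from the destination plus 180°.
Back-azimuth from P₂ (2.37°, -127.26°) to P₁ (-1.09°, -126.83°), with Δλ' = λ₁ − λ₂ = 0.43°: atan2( sin Δλ' cos φ₁ , cos φ₂ sin φ₁ − sin φ₂ cos φ₁ cos Δλ' ) = 173.00°.
Final bearing = (173.00° + 180°) mod 360° = 353.00°.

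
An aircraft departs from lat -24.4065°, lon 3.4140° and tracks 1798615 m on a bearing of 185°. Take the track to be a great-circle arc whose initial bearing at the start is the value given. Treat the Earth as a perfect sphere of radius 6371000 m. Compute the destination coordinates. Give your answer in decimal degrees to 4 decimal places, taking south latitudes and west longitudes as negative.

latitude -40.5090°, longitude 1.5840°

The arc subtends δ = 1798615/6371000 = 0.282313 rad at the centre.
Start latitude φ₁ = -0.425974 rad; initial bearing θ = 3.228859 rad.
sin φ₂ = sin φ₁ cos δ + cos φ₁ sin δ cos θ = (-0.413208)(0.960414) + (0.910637)(0.278578)(-0.996195) = -0.649568
φ₂ = asin(-0.649568) = -0.707016 rad = -40.5090°.
Then Δλ = atan2(-0.022110, 0.692007) = -0.031940 rad, from sin θ sin δ cos φ₁ over cos δ − sin φ₁ sin φ₂.
λ₂ = 3.4140° + -1.8300° = 1.5840°.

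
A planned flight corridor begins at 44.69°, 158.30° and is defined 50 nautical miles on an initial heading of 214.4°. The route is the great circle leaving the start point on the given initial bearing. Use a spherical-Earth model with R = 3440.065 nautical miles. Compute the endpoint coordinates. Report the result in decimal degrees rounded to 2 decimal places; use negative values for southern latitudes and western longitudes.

Angular distance δ = d/R = 50 / 3440.065 = 0.014535 rad.
Converting: φ₁ = 0.779988 rad, θ = 3.741986 rad.
sin φ₂ = sin φ₁ cos δ + cos φ₁ sin δ cos θ = (0.703271)(0.999894) + (0.710922)(0.014534)(-0.825113) = 0.694671
φ₂ = asin(0.694671) = 0.767962 rad = 44.00°.
Then Δλ = atan2(-0.005838, 0.511353) = -0.011415 rad, from sin θ sin δ cos φ₁ over cos δ − sin φ₁ sin φ₂.
λ₂ = λ₁ + Δλ = 157.65°.

latitude 44.00°, longitude 157.65°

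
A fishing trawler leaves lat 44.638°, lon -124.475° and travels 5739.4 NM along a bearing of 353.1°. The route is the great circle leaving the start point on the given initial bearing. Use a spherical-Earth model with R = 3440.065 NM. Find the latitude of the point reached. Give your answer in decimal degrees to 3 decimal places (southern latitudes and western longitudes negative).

latitude 39.389°

Central angle δ = d/R = 1.668399 rad.
Start latitude φ₁ = 0.779080 rad; initial bearing θ = 6.162758 rad.
Destination latitude: φ₂ = arcsin( sin φ₁ cos δ + cos φ₁ sin δ cos θ ) = arcsin(0.634576) = 39.389°.
Then Δλ = atan2(-0.085078, -0.543316) = -2.986264 rad, from sin θ sin δ cos φ₁ over cos δ − sin φ₁ sin φ₂.
λ₂ = -124.475° + -171.100° = -295.575°, normalized to (−180°, 180°] → 64.425°.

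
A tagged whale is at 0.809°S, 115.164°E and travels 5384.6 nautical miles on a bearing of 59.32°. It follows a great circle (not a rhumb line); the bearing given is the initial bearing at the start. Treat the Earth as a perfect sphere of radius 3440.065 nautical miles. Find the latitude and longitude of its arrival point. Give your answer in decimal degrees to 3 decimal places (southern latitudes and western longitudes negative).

latitude 30.671°, longitude -155.685°

The arc subtends δ = 5384.6/3440.065 = 1.565261 rad at the centre.
With φ₁ = -0.809° = -0.014120 rad and θ = 59.32° = 1.035329 rad:
sin φ₂ = sin φ₁ cos δ + cos φ₁ sin δ cos θ = (-0.014119)(0.005535) + (0.999900)(0.999985)(0.510243) = 0.510106
φ₂ = asin(0.510106) = 0.535308 rad = 30.671°.
For the longitude increment, Δλ = atan2( sin θ sin δ cos φ₁, cos δ − sin φ₁ sin φ₂ ) = atan2(0.859932, 0.012737) = 89.151°.
λ₂ = 115.164° + 89.151° = 204.315°, normalized to (−180°, 180°] → -155.685°.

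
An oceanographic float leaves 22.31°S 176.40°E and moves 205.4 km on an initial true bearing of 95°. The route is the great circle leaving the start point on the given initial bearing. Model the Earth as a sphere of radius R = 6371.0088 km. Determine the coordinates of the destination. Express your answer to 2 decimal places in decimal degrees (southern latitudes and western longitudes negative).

latitude -22.46°, longitude 178.39°

The arc subtends δ = 205.4/6371.0088 = 0.032240 rad at the centre.
With φ₁ = -22.31° = -0.389383 rad and θ = 95° = 1.658063 rad:
sin φ₂ = sin φ₁ cos δ + cos φ₁ sin δ cos θ = (-0.379618)(0.999480) + (0.925143)(0.032234)(-0.087156) = -0.382019
φ₂ = asin(-0.382019) = -0.391981 rad = -22.46°.
Δλ = atan2( sin θ sin δ cos φ₁ , cos δ − sin φ₁ sin φ₂ ) = atan2(0.029708, 0.854459) = 0.034754 rad = 1.99°.
λ₂ = 176.40° + 1.99° = 178.39°.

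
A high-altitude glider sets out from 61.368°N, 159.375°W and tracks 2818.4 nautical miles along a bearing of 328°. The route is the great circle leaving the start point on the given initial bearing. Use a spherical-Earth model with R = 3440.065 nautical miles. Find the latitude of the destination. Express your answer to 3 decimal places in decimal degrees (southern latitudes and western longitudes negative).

The arc subtends δ = 2818.4/3440.065 = 0.819287 rad at the centre.
Start latitude φ₁ = 1.071074 rad; initial bearing θ = 5.724680 rad.
Applying the spherical law of cosines for sides, sin φ₂ = sin φ₁ cos δ + cos φ₁ sin δ cos θ = 0.896171, so φ₂ = 63.659°.
For the longitude increment, Δλ = atan2( sin θ sin δ cos φ₁, cos δ − sin φ₁ sin φ₂ ) = atan2(-0.185535, -0.103841) = -119.235°.
λ₂ = -159.375° + -119.235° = -278.610°, normalized to (−180°, 180°] → 81.390°.

latitude 63.659°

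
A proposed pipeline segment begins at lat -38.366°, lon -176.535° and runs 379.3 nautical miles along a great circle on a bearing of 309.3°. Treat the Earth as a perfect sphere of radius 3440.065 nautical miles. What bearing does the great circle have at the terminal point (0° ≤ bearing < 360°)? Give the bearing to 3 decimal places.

The arc subtends δ = 379.3/3440.065 = 0.110260 rad at the centre.
Start latitude φ₁ = -0.669613 rad; initial bearing θ = 5.398303 rad.
Applying the spherical law of cosines for sides, sin φ₂ = sin φ₁ cos δ + cos φ₁ sin δ cos θ = -0.562268, so φ₂ = -34.213°.
For the longitude increment, Δλ = atan2( sin θ sin δ cos φ₁, cos δ − sin φ₁ sin φ₂ ) = atan2(-0.066763, 0.644937) = -5.910°.
λ₂ = -176.535° + -5.910° = -182.445°, normalized to (−180°, 180°] → 177.555°.
The forward bearing on arrival equals the back-azimuth from the destination plus 180°.
Back-azimuth from P₂ (-34.213°, 177.555°) to P₁ (-38.366°, -176.535°), with Δλ' = λ₁ − λ₂ = -354.090°: atan2( sin Δλ' cos φ₁ , cos φ₂ sin φ₁ − sin φ₂ cos φ₁ cos Δλ' ) = 132.802°.
Final bearing = (132.802° + 180°) mod 360° = 312.802°.

final bearing 312.802°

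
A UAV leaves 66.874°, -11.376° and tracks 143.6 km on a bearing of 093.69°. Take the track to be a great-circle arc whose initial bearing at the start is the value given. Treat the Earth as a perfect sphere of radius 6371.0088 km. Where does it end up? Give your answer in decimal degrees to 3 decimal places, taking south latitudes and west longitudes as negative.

Central angle δ = d/R = 0.022540 rad.
With φ₁ = 66.874° = 1.167171 rad and θ = 93.69° = 1.635199 rad:
Destination latitude: φ₂ = arcsin( sin φ₁ cos δ + cos φ₁ sin δ cos θ ) = arcsin(0.918840) = 66.757°.
Then Δλ = atan2(0.008833, 0.154741) = 0.057023 rad, from sin θ sin δ cos φ₁ over cos δ − sin φ₁ sin φ₂.
Hence λ₂ = -11.376° + 3.267° = -8.109°.

latitude 66.757°, longitude -8.109°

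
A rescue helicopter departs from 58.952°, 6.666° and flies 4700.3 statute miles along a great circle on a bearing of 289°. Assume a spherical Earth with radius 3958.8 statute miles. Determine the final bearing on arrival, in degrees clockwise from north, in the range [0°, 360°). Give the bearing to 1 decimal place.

final bearing 213.7°

Central angle δ = d/R = 1.187304 rad.
Start latitude φ₁ = 1.028907 rad; initial bearing θ = 5.044002 rad.
Applying the spherical law of cosines for sides, sin φ₂ = sin φ₁ cos δ + cos φ₁ sin δ cos θ = 0.476274, so φ₂ = 28.442°.
Δλ = atan2( sin θ sin δ cos φ₁ , cos δ − sin φ₁ sin φ₂ ) = atan2(-0.452235, -0.033880) = -1.645573 rad = -94.284°.
λ₂ = λ₁ + Δλ = -87.618°.
The forward bearing on arrival equals the back-azimuth from the destination plus 180°.
Back-azimuth from P₂ (28.4°, -87.6°) to P₁ (59.0°, 6.7°), with Δλ' = λ₁ − λ₂ = 94.3°: atan2( sin Δλ' cos φ₁ , cos φ₂ sin φ₁ − sin φ₂ cos φ₁ cos Δλ' ) = 33.7°.
Final bearing = (33.7° + 180°) mod 360° = 213.7°.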